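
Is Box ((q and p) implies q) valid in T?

Valid in T

Tableau for the negation not Box ((q and p) implies q):
1. not Box ((q and p) implies q), u
2. not ((q and p) implies q), v
3. q and p, v
4. not q, v
5. q, v
6. p, v
Accessibility: uRu, uRv, vRv
Branch closes: q and not q both at v.
All branches of the negation close; one closing branch shown above.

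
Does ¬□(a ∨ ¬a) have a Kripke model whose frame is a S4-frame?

No, unsatisfiable

1. ¬□(a ∨ ¬a), u
2. ¬(a ∨ ¬a), v   [¬□-rule on 1: fresh world v, uRv]
3. ¬a, v   [¬∨-rule on 2]
4. a, v   [¬∨-rule on 2]
Accessibility: uRu, uRv, vRv
Branch closes: a and ¬a both at v.
(One branch shown.) All branches close.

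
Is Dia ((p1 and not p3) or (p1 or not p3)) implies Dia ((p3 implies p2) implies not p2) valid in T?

Not valid

Tableau for the negation not (Dia ((p1 and not p3) or (p1 or not p3)) implies Dia ((p3 implies p2) implies not p2)):
1. not (Dia ((p1 and not p3) or (p1 or not p3)) implies Dia ((p3 implies p2) implies not p2)), u
2. Dia ((p1 and not p3) or (p1 or not p3)), u   [neg-implies-rule on 1]
3. not Dia ((p3 implies p2) implies not p2), u   [neg-implies-rule on 1]
4. not ((p3 implies p2) implies not p2), u   [neg-Dia-rule on 3 via uRu]
5. p3 implies p2, u   [neg-implies-rule on 4]
6. p2, u   [neg-implies-rule on 4]
7. (p1 and not p3) or (p1 or not p3), v   [Dia-rule on 2: fresh world v, uRv]
8. not ((p3 implies p2) implies not p2), v   [neg-Dia-rule on 3 via uRv]
9. p3 implies p2, v   [neg-implies-rule on 8]
10. p2, v   [neg-implies-rule on 8]
11. p1 or not p3, v   [or-rule on 7 (branches; this branch)]
12. not p3, v   [or-rule on 11 (branches; this branch)]
Accessibility: uRu, uRv, vRv
The negation has an open branch (countermodel exists).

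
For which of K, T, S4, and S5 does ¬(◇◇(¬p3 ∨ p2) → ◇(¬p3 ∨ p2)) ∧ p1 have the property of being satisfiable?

K, T

T-tableau for the formula:
1. ¬(◇◇(¬p3 ∨ p2) → ◇(¬p3 ∨ p2)) ∧ p1, 0
2. ¬(◇◇(¬p3 ∨ p2) → ◇(¬p3 ∨ p2)), 0
3. p1, 0
4. ◇◇(¬p3 ∨ p2), 0
5. ¬◇(¬p3 ∨ p2), 0
6. ¬(¬p3 ∨ p2), 0
7. p3, 0
8. ¬p2, 0
9. ◇(¬p3 ∨ p2), 1
10. ¬(¬p3 ∨ p2), 1
11. p3, 1
12. ¬p2, 1
13. ¬p3 ∨ p2, 2
14. p2, 2
Accessibility: 0R0, 0R1, 1R1, 1R2, 2R2
Complete open branch: satisfiable in T, hence also in K (this T-model is also a K-model).
S4-tableau for the formula:
1. ¬(◇◇(¬p3 ∨ p2) → ◇(¬p3 ∨ p2)) ∧ p1, 0
2. ¬(◇◇(¬p3 ∨ p2) → ◇(¬p3 ∨ p2)), 0
3. p1, 0
4. ◇◇(¬p3 ∨ p2), 0
5. ¬◇(¬p3 ∨ p2), 0
6. ¬(¬p3 ∨ p2), 0
7. p3, 0
8. ¬p2, 0
9. ◇(¬p3 ∨ p2), 1
10. ¬(¬p3 ∨ p2), 1
11. p3, 1
12. ¬p2, 1
13. ¬p3 ∨ p2, 2
14. ¬(¬p3 ∨ p2), 2
15. p3, 2
16. ¬p2, 2
17. p2, 2
Accessibility: 0R0, 0R1, 0R2, 1R1, 1R2, 2R2
Branch closes: p2 and ¬p2 both at 2.
Every branch closes (one shown): unsatisfiable in S4, hence also in S5 (every S5-frame is an S4-frame).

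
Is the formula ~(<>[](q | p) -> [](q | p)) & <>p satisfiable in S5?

1. ~(<>[](q | p) -> [](q | p)) & <>p, w0
2. ~(<>[](q | p) -> [](q | p)), w0
3. <>p, w0
4. <>[](q | p), w0
5. ~[](q | p), w0
6. p, w1
7. [](q | p), w2
8. q | p, w0
9. q | p, w1
10. q | p, w2
11. p, w0
12. p, w2
13. ~(q | p), w3
14. ~q, w3
15. ~p, w3
16. q | p, w3
17. p, w3
Accessibility: w0Rw0, w0Rw1, w0Rw2, w0Rw3, w1Rw0, w1Rw1, w1Rw2, w1Rw3, w2Rw0, w2Rw1, w2Rw2, w2Rw3, w3Rw0, w3Rw1, w3Rw2, w3Rw3
Branch closes: p and ~p both at w3.
(One branch shown.) All branches close.

Unsatisfiable (every branch closes)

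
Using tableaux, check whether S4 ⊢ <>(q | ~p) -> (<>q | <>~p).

Tableau for the negation ~(<>(q | ~p) -> (<>q | <>~p)):
1. ~(<>(q | ~p) -> (<>q | <>~p)), u
2. <>(q | ~p), u   [~->-rule on 1]
3. ~(<>q | <>~p), u   [~->-rule on 1]
4. ~<>q, u   [~|-rule on 3]
5. ~<>~p, u   [~|-rule on 3]
6. ~q, u   [~<>-rule on 4 via uRu]
7. p, u   [~<>-rule on 5 via uRu]
8. q | ~p, v   [<>-rule on 2: fresh world v, uRv]
9. ~q, v   [~<>-rule on 4 via uRv]
10. p, v   [~<>-rule on 5 via uRv]
11. ~p, v   [|-rule on 8 (branches; this branch)]
Accessibility: uRu, uRv, vRv
Branch closes: p and ~p both at v.
All branches of the negation close; one closing branch shown above.

Valid in S4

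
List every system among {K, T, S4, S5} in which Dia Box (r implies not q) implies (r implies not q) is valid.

S5-tableau for the negation not (Dia Box (r implies not q) implies (r implies not q)):
1. not (Dia Box (r implies not q) implies (r implies not q)), w0
2. Dia Box (r implies not q), w0
3. not (r implies not q), w0
4. r, w0
5. q, w0
6. Box (r implies not q), w1
7. r implies not q, w0
8. r implies not q, w1
9. not q, w0
Accessibility: w0Rw0, w0Rw1, w1Rw0, w1Rw1
Branch closes: q and not q both at w0.
Every branch closes (one shown): valid in S5.
S4-tableau for the negation not (Dia Box (r implies not q) implies (r implies not q)):
1. not (Dia Box (r implies not q) implies (r implies not q)), w0
2. Dia Box (r implies not q), w0
3. not (r implies not q), w0
4. r, w0
5. q, w0
6. Box (r implies not q), w1
7. r implies not q, w1
8. not q, w1
Accessibility: w0Rw0, w0Rw1, w1Rw1
Complete open branch: countermodel on an S4-frame, so not valid in S4, nor in K, T (the same frame is also a K-frame and a T-frame).

S5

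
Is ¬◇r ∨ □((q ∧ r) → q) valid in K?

Tableau for the negation ¬(¬◇r ∨ □((q ∧ r) → q)):
1. ¬(¬◇r ∨ □((q ∧ r) → q)), u
2. ◇r, u   [¬∨-rule on 1]
3. ¬□((q ∧ r) → q), u   [¬∨-rule on 1]
4. r, v   [◇-rule on 2: fresh world v, uRv]
5. ¬((q ∧ r) → q), w   [¬□-rule on 3: fresh world w, uRw]
6. q ∧ r, w   [¬→-rule on 5]
7. ¬q, w   [¬→-rule on 5]
8. q, w   [∧-rule on 6]
9. r, w   [∧-rule on 6]
Accessibility: uRv, uRw
Branch closes: q and ¬q both at w.
All branches of the negation close; one closing branch shown above.

Valid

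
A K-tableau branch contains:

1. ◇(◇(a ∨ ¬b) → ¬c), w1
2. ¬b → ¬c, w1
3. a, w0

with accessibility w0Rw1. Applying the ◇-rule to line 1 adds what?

a fresh world w2 with w1Rw2, and ◇(a ∨ ¬b) → ¬c at w2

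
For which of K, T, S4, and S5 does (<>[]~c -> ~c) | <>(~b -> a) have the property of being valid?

S4-tableau for the negation ~((<>[]~c -> ~c) | <>(~b -> a)):
1. ~((<>[]~c -> ~c) | <>(~b -> a)), 0
2. ~(<>[]~c -> ~c), 0
3. ~<>(~b -> a), 0
4. <>[]~c, 0
5. c, 0
6. ~(~b -> a), 0
7. ~b, 0
8. ~a, 0
9. []~c, 1
10. ~(~b -> a), 1
11. ~b, 1
12. ~a, 1
13. ~c, 1
Accessibility: 0R0, 0R1, 1R1
Complete open branch: countermodel on an S4-frame, so not valid in S4, nor in K, T (the same frame is also a K-frame and a T-frame).
S5-tableau for the negation ~((<>[]~c -> ~c) | <>(~b -> a)):
1. ~((<>[]~c -> ~c) | <>(~b -> a)), 0
2. ~(<>[]~c -> ~c), 0
3. ~<>(~b -> a), 0
4. <>[]~c, 0
5. c, 0
6. ~(~b -> a), 0
7. ~b, 0
8. ~a, 0
9. []~c, 1
10. ~(~b -> a), 1
11. ~b, 1
12. ~a, 1
13. ~c, 0
Accessibility: 0R0, 0R1, 1R0, 1R1
Branch closes: c and ~c both at 0.
Every branch closes (one shown): valid in S5.

S5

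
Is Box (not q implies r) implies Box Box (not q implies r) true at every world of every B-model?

No, not valid

Tableau for the negation not (Box (not q implies r) implies Box Box (not q implies r)):
1. not (Box (not q implies r) implies Box Box (not q implies r)), u
2. Box (not q implies r), u
3. not Box Box (not q implies r), u
4. not q implies r, u
5. r, u
6. not Box (not q implies r), v
7. not q implies r, v
8. r, v
9. not (not q implies r), w
10. not q, w
11. not r, w
Accessibility: uRu, uRv, vRu, vRv, vRw, wRv, wRw
The negation has an open branch (countermodel exists).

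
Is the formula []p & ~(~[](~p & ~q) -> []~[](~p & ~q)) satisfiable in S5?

Unsatisfiable (every branch closes)

1. []p & ~(~[](~p & ~q) -> []~[](~p & ~q)), 0
2. []p, 0   [&-rule on 1]
3. ~(~[](~p & ~q) -> []~[](~p & ~q)), 0   [&-rule on 1]
4. ~[](~p & ~q), 0   [~->-rule on 3]
5. ~[]~[](~p & ~q), 0   [~->-rule on 3]
6. p, 0   [[]-rule on 2 via 0R0]
7. ~(~p & ~q), 1   [~[]-rule on 4: fresh world 1, 0R1]
8. p, 1   [[]-rule on 2 via 0R1]
9. q, 1   [~&-rule on 7 (branches; this branch)]
10. [](~p & ~q), 2   [~[]-rule on 5: fresh world 2, 0R2]
11. p, 2   [[]-rule on 2 via 0R2]
12. ~p & ~q, 0   [[]-rule on 10 via 2R0]
13. ~p, 0   [&-rule on 12]
14. ~q, 0   [&-rule on 12]
Accessibility: 0R0, 0R1, 0R2, 1R0, 1R1, 1R2, 2R0, 2R1, 2R2
Branch closes: p and ~p both at 0.
Every branch closes; the branch above is one of them.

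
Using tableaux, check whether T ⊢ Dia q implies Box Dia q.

No, not valid

Tableau for the negation not (Dia q implies Box Dia q):
1. not (Dia q implies Box Dia q), u
2. Dia q, u
3. not Box Dia q, u
4. q, v
5. not Dia q, w
6. not q, w
Accessibility: uRu, uRv, uRw, vRv, wRw
The negation has an open branch (countermodel exists).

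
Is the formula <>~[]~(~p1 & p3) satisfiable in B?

Yes, satisfiable

1. <>~[]~(~p1 & p3), w0
2. ~[]~(~p1 & p3), w1   [<>-rule on 1: fresh world w1, w0Rw1]
3. ~p1 & p3, w2   [~[]-rule on 2: fresh world w2, w1Rw2]
4. ~p1, w2   [&-rule on 3]
5. p3, w2   [&-rule on 3]
Accessibility: w0Rw0, w0Rw1, w1Rw0, w1Rw1, w1Rw2, w2Rw1, w2Rw2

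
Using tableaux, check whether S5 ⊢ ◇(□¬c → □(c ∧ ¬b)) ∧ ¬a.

Tableau for the negation ¬(◇(□¬c → □(c ∧ ¬b)) ∧ ¬a):
1. ¬(◇(□¬c → □(c ∧ ¬b)) ∧ ¬a), w0
2. a, w0
Accessibility: w0Rw0
The negation has an open branch (countermodel exists).

No, not valid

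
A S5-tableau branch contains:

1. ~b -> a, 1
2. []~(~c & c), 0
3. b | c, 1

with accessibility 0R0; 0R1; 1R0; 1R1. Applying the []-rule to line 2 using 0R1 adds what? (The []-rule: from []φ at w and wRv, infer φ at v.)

~(~c & c), 1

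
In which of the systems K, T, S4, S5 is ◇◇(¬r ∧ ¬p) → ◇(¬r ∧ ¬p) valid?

S4, S5

S4-tableau for the negation ¬(◇◇(¬r ∧ ¬p) → ◇(¬r ∧ ¬p)):
1. ¬(◇◇(¬r ∧ ¬p) → ◇(¬r ∧ ¬p)), w0
2. ◇◇(¬r ∧ ¬p), w0   [¬→-rule on 1]
3. ¬◇(¬r ∧ ¬p), w0   [¬→-rule on 1]
4. ¬(¬r ∧ ¬p), w0   [¬◇-rule on 3 via w0Rw0]
5. p, w0   [¬∧-rule on 4 (branches; this branch)]
6. ◇(¬r ∧ ¬p), w1   [◇-rule on 2: fresh world w1, w0Rw1]
7. ¬(¬r ∧ ¬p), w1   [¬◇-rule on 3 via w0Rw1]
8. p, w1   [¬∧-rule on 7 (branches; this branch)]
9. ¬r ∧ ¬p, w2   [◇-rule on 6: fresh world w2, w1Rw2]
10. ¬r, w2   [∧-rule on 9]
11. ¬p, w2   [∧-rule on 9]
12. ¬(¬r ∧ ¬p), w2   [¬◇-rule on 3 via w0Rw2]
13. p, w2   [¬∧-rule on 12 (branches; this branch)]
Accessibility: w0Rw0, w0Rw1, w0Rw2, w1Rw1, w1Rw2, w2Rw2
Branch closes: p and ¬p both at w2.
Every branch closes (one shown): valid in S4, hence also in S5 (every theorem of S4 is a theorem of S5).
T-tableau for the negation ¬(◇◇(¬r ∧ ¬p) → ◇(¬r ∧ ¬p)):
1. ¬(◇◇(¬r ∧ ¬p) → ◇(¬r ∧ ¬p)), w0
2. ◇◇(¬r ∧ ¬p), w0   [¬→-rule on 1]
3. ¬◇(¬r ∧ ¬p), w0   [¬→-rule on 1]
4. ¬(¬r ∧ ¬p), w0   [¬◇-rule on 3 via w0Rw0]
5. p, w0   [¬∧-rule on 4 (branches; this branch)]
6. ◇(¬r ∧ ¬p), w1   [◇-rule on 2: fresh world w1, w0Rw1]
7. ¬(¬r ∧ ¬p), w1   [¬◇-rule on 3 via w0Rw1]
8. p, w1   [¬∧-rule on 7 (branches; this branch)]
9. ¬r ∧ ¬p, w2   [◇-rule on 6: fresh world w2, w1Rw2]
10. ¬r, w2   [∧-rule on 9]
11. ¬p, w2   [∧-rule on 9]
Accessibility: w0Rw0, w0Rw1, w1Rw1, w1Rw2, w2Rw2
Complete open branch: countermodel on a T-frame, so not valid in T, nor in K (the same frame is also a K-frame).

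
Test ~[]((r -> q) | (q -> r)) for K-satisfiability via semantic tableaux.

1. ~[]((r -> q) | (q -> r)), 0
2. ~((r -> q) | (q -> r)), 1   [~[]-rule on 1: fresh world 1, 0R1]
3. ~(r -> q), 1   [~|-rule on 2]
4. ~(q -> r), 1   [~|-rule on 2]
5. r, 1   [~->-rule on 3]
6. ~q, 1   [~->-rule on 3]
7. q, 1   [~->-rule on 4]
8. ~r, 1   [~->-rule on 4]
Accessibility: 0R1
Branch closes: q and ~q both at 1.
All branches of the tableau close; one closing branch shown above.

Unsatisfiable (every branch closes)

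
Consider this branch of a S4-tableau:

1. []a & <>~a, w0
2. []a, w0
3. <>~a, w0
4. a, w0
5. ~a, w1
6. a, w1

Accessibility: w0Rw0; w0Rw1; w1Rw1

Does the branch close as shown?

Yes, closed

Both a and ~a appear at w1.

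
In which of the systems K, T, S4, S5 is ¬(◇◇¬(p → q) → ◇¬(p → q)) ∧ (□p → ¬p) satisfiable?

T-tableau for the formula:
1. ¬(◇◇¬(p → q) → ◇¬(p → q)) ∧ (□p → ¬p), 0
2. ¬(◇◇¬(p → q) → ◇¬(p → q)), 0   [∧-rule on 1]
3. □p → ¬p, 0   [∧-rule on 1]
4. ◇◇¬(p → q), 0   [¬→-rule on 2]
5. ¬◇¬(p → q), 0   [¬→-rule on 2]
6. p → q, 0   [¬◇-rule on 5 via 0R0]
7. ¬p, 0   [→-rule on 3 (branches; this branch)]
8. q, 0   [→-rule on 6 (branches; this branch)]
9. ◇¬(p → q), 1   [◇-rule on 4: fresh world 1, 0R1]
10. p → q, 1   [¬◇-rule on 5 via 0R1]
11. q, 1   [→-rule on 10 (branches; this branch)]
12. ¬(p → q), 2   [◇-rule on 9: fresh world 2, 1R2]
13. p, 2   [¬→-rule on 12]
14. ¬q, 2   [¬→-rule on 12]
Accessibility: 0R0, 0R1, 1R1, 1R2, 2R2
Complete open branch: satisfiable in T, hence also in K (this T-model is also a K-model).
S4-tableau for the formula:
1. ¬(◇◇¬(p → q) → ◇¬(p → q)) ∧ (□p → ¬p), 0
2. ¬(◇◇¬(p → q) → ◇¬(p → q)), 0   [∧-rule on 1]
3. □p → ¬p, 0   [∧-rule on 1]
4. ◇◇¬(p → q), 0   [¬→-rule on 2]
5. ¬◇¬(p → q), 0   [¬→-rule on 2]
6. p → q, 0   [¬◇-rule on 5 via 0R0]
7. ¬□p, 0   [→-rule on 3 (branches; this branch)]
8. q, 0   [→-rule on 6 (branches; this branch)]
9. ◇¬(p → q), 1   [◇-rule on 4: fresh world 1, 0R1]
10. p → q, 1   [¬◇-rule on 5 via 0R1]
11. q, 1   [→-rule on 10 (branches; this branch)]
12. ¬p, 2   [¬□-rule on 7: fresh world 2, 0R2]
13. p → q, 2   [¬◇-rule on 5 via 0R2]
14. q, 2   [→-rule on 13 (branches; this branch)]
15. ¬(p → q), 3   [◇-rule on 9: fresh world 3, 1R3]
16. p, 3   [¬→-rule on 15]
17. ¬q, 3   [¬→-rule on 15]
18. p → q, 3   [¬◇-rule on 5 via 0R3]
19. q, 3   [→-rule on 18 (branches; this branch)]
Accessibility: 0R0, 0R1, 0R2, 0R3, 1R1, 1R3, 2R2, 3R3
Branch closes: q and ¬q both at 3.
Every branch closes (one shown): unsatisfiable in S4, hence also in S5 (every S5-frame is an S4-frame).

K, T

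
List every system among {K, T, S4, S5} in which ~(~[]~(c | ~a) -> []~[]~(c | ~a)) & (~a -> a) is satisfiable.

K, T, S4

S5-tableau for the formula:
1. ~(~[]~(c | ~a) -> []~[]~(c | ~a)) & (~a -> a), 0
2. ~(~[]~(c | ~a) -> []~[]~(c | ~a)), 0   [&-rule on 1]
3. ~a -> a, 0   [&-rule on 1]
4. ~[]~(c | ~a), 0   [~->-rule on 2]
5. ~[]~[]~(c | ~a), 0   [~->-rule on 2]
6. a, 0   [->-rule on 3 (branches; this branch)]
7. c | ~a, 1   [~[]-rule on 4: fresh world 1, 0R1]
8. ~a, 1   [|-rule on 7 (branches; this branch)]
9. []~(c | ~a), 2   [~[]-rule on 5: fresh world 2, 0R2]
10. ~(c | ~a), 0   [[]-rule on 9 via 2R0]
11. ~c, 0   [~|-rule on 10]
12. ~(c | ~a), 1   [[]-rule on 9 via 2R1]
13. ~c, 1   [~|-rule on 12]
14. a, 1   [~|-rule on 12]
Accessibility: 0R0, 0R1, 0R2, 1R0, 1R1, 1R2, 2R0, 2R1, 2R2
Branch closes: a and ~a both at 1.
Every branch closes (one shown): unsatisfiable in S5.
S4-tableau for the formula:
1. ~(~[]~(c | ~a) -> []~[]~(c | ~a)) & (~a -> a), 0
2. ~(~[]~(c | ~a) -> []~[]~(c | ~a)), 0   [&-rule on 1]
3. ~a -> a, 0   [&-rule on 1]
4. ~[]~(c | ~a), 0   [~->-rule on 2]
5. ~[]~[]~(c | ~a), 0   [~->-rule on 2]
6. a, 0   [->-rule on 3 (branches; this branch)]
7. c | ~a, 1   [~[]-rule on 4: fresh world 1, 0R1]
8. ~a, 1   [|-rule on 7 (branches; this branch)]
9. []~(c | ~a), 2   [~[]-rule on 5: fresh world 2, 0R2]
10. ~(c | ~a), 2   [[]-rule on 9 via 2R2]
11. ~c, 2   [~|-rule on 10]
12. a, 2   [~|-rule on 10]
Accessibility: 0R0, 0R1, 0R2, 1R1, 2R2
Complete open branch: satisfiable in S4, hence also in K, T (this S4-model is also a K-model and a T-model).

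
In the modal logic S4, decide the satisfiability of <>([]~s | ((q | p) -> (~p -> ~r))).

Satisfiable (open branch found)

1. <>([]~s | ((q | p) -> (~p -> ~r))), 0
2. []~s | ((q | p) -> (~p -> ~r)), 1
3. (q | p) -> (~p -> ~r), 1
4. ~p -> ~r, 1
5. ~r, 1
Accessibility: 0R0, 0R1, 1R1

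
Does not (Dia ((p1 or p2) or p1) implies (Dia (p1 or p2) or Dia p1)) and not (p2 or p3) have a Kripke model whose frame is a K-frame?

Unsatisfiable

1. not (Dia ((p1 or p2) or p1) implies (Dia (p1 or p2) or Dia p1)) and not (p2 or p3), 0
2. not (Dia ((p1 or p2) or p1) implies (Dia (p1 or p2) or Dia p1)), 0
3. not (p2 or p3), 0
4. Dia ((p1 or p2) or p1), 0
5. not (Dia (p1 or p2) or Dia p1), 0
6. not p2, 0
7. not p3, 0
8. not Dia (p1 or p2), 0
9. not Dia p1, 0
10. (p1 or p2) or p1, 1
11. not (p1 or p2), 1
12. not p1, 1
13. not p2, 1
14. p1 or p2, 1
15. p2, 1
Accessibility: 0R1
Branch closes: p2 and not p2 both at 1.
All branches of the tableau close; one closing branch shown above.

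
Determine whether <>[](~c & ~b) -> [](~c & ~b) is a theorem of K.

Not valid

Tableau for the negation ~(<>[](~c & ~b) -> [](~c & ~b)):
1. ~(<>[](~c & ~b) -> [](~c & ~b)), 0
2. <>[](~c & ~b), 0
3. ~[](~c & ~b), 0
4. [](~c & ~b), 1
5. ~(~c & ~b), 2
6. b, 2
Accessibility: 0R1, 0R2
The negation has an open branch (countermodel exists).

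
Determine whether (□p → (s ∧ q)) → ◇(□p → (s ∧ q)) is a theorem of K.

No, not valid

Tableau for the negation ¬((□p → (s ∧ q)) → ◇(□p → (s ∧ q))):
1. ¬((□p → (s ∧ q)) → ◇(□p → (s ∧ q))), u
2. □p → (s ∧ q), u
3. ¬◇(□p → (s ∧ q)), u
4. s ∧ q, u
5. s, u
6. q, u
The negation has an open branch (countermodel exists).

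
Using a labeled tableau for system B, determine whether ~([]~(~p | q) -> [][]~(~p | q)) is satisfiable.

Satisfiable (open branch found)

1. ~([]~(~p | q) -> [][]~(~p | q)), u
2. []~(~p | q), u
3. ~[][]~(~p | q), u
4. ~(~p | q), u
5. p, u
6. ~q, u
7. ~[]~(~p | q), v
8. ~(~p | q), v
9. p, v
10. ~q, v
11. ~p | q, w
12. q, w
Accessibility: uRu, uRv, vRu, vRv, vRw, wRv, wRw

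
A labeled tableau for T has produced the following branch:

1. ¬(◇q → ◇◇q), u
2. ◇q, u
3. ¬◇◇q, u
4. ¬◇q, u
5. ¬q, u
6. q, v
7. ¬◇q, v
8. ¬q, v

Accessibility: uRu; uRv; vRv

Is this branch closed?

Closed

Both q and ¬q appear at v.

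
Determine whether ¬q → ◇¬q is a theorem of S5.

Tableau for the negation ¬(¬q → ◇¬q):
1. ¬(¬q → ◇¬q), w0
2. ¬q, w0
3. ¬◇¬q, w0
4. q, w0
Accessibility: w0Rw0
Branch closes: q and ¬q both at w0.
Every branch of the negation's tableau closes; the branch above is one of them.

Yes, valid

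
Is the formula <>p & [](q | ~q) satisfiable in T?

1. <>p & [](q | ~q), w0
2. <>p, w0   [&-rule on 1]
3. [](q | ~q), w0   [&-rule on 1]
4. q | ~q, w0   [[]-rule on 3 via w0Rw0]
5. ~q, w0   [|-rule on 4 (branches; this branch)]
6. p, w1   [<>-rule on 2: fresh world w1, w0Rw1]
7. q | ~q, w1   [[]-rule on 3 via w0Rw1]
8. ~q, w1   [|-rule on 7 (branches; this branch)]
Accessibility: w0Rw0, w0Rw1, w1Rw1

Satisfiable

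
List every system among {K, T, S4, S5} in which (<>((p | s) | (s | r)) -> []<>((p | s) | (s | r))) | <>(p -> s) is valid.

K-tableau for the negation ~((<>((p | s) | (s | r)) -> []<>((p | s) | (s | r))) | <>(p -> s)):
1. ~((<>((p | s) | (s | r)) -> []<>((p | s) | (s | r))) | <>(p -> s)), w0
2. ~(<>((p | s) | (s | r)) -> []<>((p | s) | (s | r))), w0
3. ~<>(p -> s), w0
4. <>((p | s) | (s | r)), w0
5. ~[]<>((p | s) | (s | r)), w0
6. (p | s) | (s | r), w1
7. ~(p -> s), w1
8. p, w1
9. ~s, w1
10. s | r, w1
11. r, w1
12. ~<>((p | s) | (s | r)), w2
13. ~(p -> s), w2
14. p, w2
15. ~s, w2
Accessibility: w0Rw1, w0Rw2
Complete open branch: countermodel on a K-frame, so not valid in K.
T-tableau for the negation ~((<>((p | s) | (s | r)) -> []<>((p | s) | (s | r))) | <>(p -> s)):
1. ~((<>((p | s) | (s | r)) -> []<>((p | s) | (s | r))) | <>(p -> s)), w0
2. ~(<>((p | s) | (s | r)) -> []<>((p | s) | (s | r))), w0
3. ~<>(p -> s), w0
4. <>((p | s) | (s | r)), w0
5. ~[]<>((p | s) | (s | r)), w0
6. ~(p -> s), w0
7. p, w0
8. ~s, w0
9. (p | s) | (s | r), w1
10. ~(p -> s), w1
11. p, w1
12. ~s, w1
13. s | r, w1
14. r, w1
15. ~<>((p | s) | (s | r)), w2
16. ~(p -> s), w2
17. p, w2
18. ~s, w2
19. ~((p | s) | (s | r)), w2
20. ~(p | s), w2
21. ~(s | r), w2
22. ~p, w2
Accessibility: w0Rw0, w0Rw1, w0Rw2, w1Rw1, w2Rw2
Branch closes: p and ~p both at w2.
Every branch closes (one shown): valid in T, hence also in S4, S5 (every theorem of T is a theorem of S4 and S5).

T, S4, S5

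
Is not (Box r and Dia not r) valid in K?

Valid in K

Tableau for the negation Box r and Dia not r:
1. Box r and Dia not r, w0
2. Box r, w0   [and-rule on 1]
3. Dia not r, w0   [and-rule on 1]
4. not r, w1   [Dia-rule on 3: fresh world w1, w0Rw1]
5. r, w1   [Box-rule on 2 via w0Rw1]
Accessibility: w0Rw1
Branch closes: r and not r both at w1.
Every branch of the negation's tableau closes; the branch above is one of them.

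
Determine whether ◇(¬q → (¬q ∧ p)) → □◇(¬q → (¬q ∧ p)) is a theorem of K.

Tableau for the negation ¬(◇(¬q → (¬q ∧ p)) → □◇(¬q → (¬q ∧ p))):
1. ¬(◇(¬q → (¬q ∧ p)) → □◇(¬q → (¬q ∧ p))), u
2. ◇(¬q → (¬q ∧ p)), u   [¬→-rule on 1]
3. ¬□◇(¬q → (¬q ∧ p)), u   [¬→-rule on 1]
4. ¬q → (¬q ∧ p), v   [◇-rule on 2: fresh world v, uRv]
5. ¬q ∧ p, v   [→-rule on 4 (branches; this branch)]
6. ¬q, v   [∧-rule on 5]
7. p, v   [∧-rule on 5]
8. ¬◇(¬q → (¬q ∧ p)), w   [¬□-rule on 3: fresh world w, uRw]
Accessibility: uRv, uRw
The negation has an open branch (countermodel exists).

Not valid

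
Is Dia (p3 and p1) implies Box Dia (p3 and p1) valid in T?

Tableau for the negation not (Dia (p3 and p1) implies Box Dia (p3 and p1)):
1. not (Dia (p3 and p1) implies Box Dia (p3 and p1)), w0
2. Dia (p3 and p1), w0   [neg-implies-rule on 1]
3. not Box Dia (p3 and p1), w0   [neg-implies-rule on 1]
4. p3 and p1, w1   [Dia-rule on 2: fresh world w1, w0Rw1]
5. p3, w1   [and-rule on 4]
6. p1, w1   [and-rule on 4]
7. not Dia (p3 and p1), w2   [neg-Box-rule on 3: fresh world w2, w0Rw2]
8. not (p3 and p1), w2   [neg-Dia-rule on 7 via w2Rw2]
9. not p1, w2   [neg-and-rule on 8 (branches; this branch)]
Accessibility: w0Rw0, w0Rw1, w0Rw2, w1Rw1, w2Rw2
The negation has an open branch (countermodel exists).

Invalid (countermodel exists)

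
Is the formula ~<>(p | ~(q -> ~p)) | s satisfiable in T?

Yes, satisfiable

1. ~<>(p | ~(q -> ~p)) | s, w0
2. s, w0
Accessibility: w0Rw0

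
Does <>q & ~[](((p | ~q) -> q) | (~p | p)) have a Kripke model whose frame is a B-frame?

Unsatisfiable (every branch closes)

1. <>q & ~[](((p | ~q) -> q) | (~p | p)), u
2. <>q, u   [&-rule on 1]
3. ~[](((p | ~q) -> q) | (~p | p)), u   [&-rule on 1]
4. q, v   [<>-rule on 2: fresh world v, uRv]
5. ~(((p | ~q) -> q) | (~p | p)), w   [~[]-rule on 3: fresh world w, uRw]
6. ~((p | ~q) -> q), w   [~|-rule on 5]
7. ~(~p | p), w   [~|-rule on 5]
8. p | ~q, w   [~->-rule on 6]
9. ~q, w   [~->-rule on 6]
10. p, w   [~|-rule on 7]
11. ~p, w   [~|-rule on 7]
Accessibility: uRu, uRv, uRw, vRu, vRv, wRu, wRw
Branch closes: p and ~p both at w.
(One branch shown.) All branches close.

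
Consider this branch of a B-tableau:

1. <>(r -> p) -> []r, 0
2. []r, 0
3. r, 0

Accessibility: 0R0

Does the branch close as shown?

Not closed

No world carries both an atom and its negation.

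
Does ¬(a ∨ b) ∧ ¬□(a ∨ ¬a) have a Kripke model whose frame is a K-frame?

Unsatisfiable

1. ¬(a ∨ b) ∧ ¬□(a ∨ ¬a), u
2. ¬(a ∨ b), u
3. ¬□(a ∨ ¬a), u
4. ¬a, u
5. ¬b, u
6. ¬(a ∨ ¬a), v
7. ¬a, v
8. a, v
Accessibility: uRv
Branch closes: a and ¬a both at v.
All branches of the tableau close; one closing branch shown above.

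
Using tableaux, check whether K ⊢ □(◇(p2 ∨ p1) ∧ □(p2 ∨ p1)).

Invalid (countermodel exists)

Tableau for the negation ¬□(◇(p2 ∨ p1) ∧ □(p2 ∨ p1)):
1. ¬□(◇(p2 ∨ p1) ∧ □(p2 ∨ p1)), 0
2. ¬(◇(p2 ∨ p1) ∧ □(p2 ∨ p1)), 1
3. ¬□(p2 ∨ p1), 1
4. ¬(p2 ∨ p1), 2
5. ¬p2, 2
6. ¬p1, 2
Accessibility: 0R1, 1R2
The negation has an open branch (countermodel exists).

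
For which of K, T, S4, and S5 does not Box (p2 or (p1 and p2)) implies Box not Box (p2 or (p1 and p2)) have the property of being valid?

S4-tableau for the negation not (not Box (p2 or (p1 and p2)) implies Box not Box (p2 or (p1 and p2))):
1. not (not Box (p2 or (p1 and p2)) implies Box not Box (p2 or (p1 and p2))), 0
2. not Box (p2 or (p1 and p2)), 0
3. not Box not Box (p2 or (p1 and p2)), 0
4. not (p2 or (p1 and p2)), 1
5. not p2, 1
6. not (p1 and p2), 1
7. Box (p2 or (p1 and p2)), 2
8. p2 or (p1 and p2), 2
9. p1 and p2, 2
10. p1, 2
11. p2, 2
Accessibility: 0R0, 0R1, 0R2, 1R1, 2R2
Complete open branch: countermodel on an S4-frame, so not valid in S4, nor in K, T (the same frame is also a K-frame and a T-frame).
S5-tableau for the negation not (not Box (p2 or (p1 and p2)) implies Box not Box (p2 or (p1 and p2))):
1. not (not Box (p2 or (p1 and p2)) implies Box not Box (p2 or (p1 and p2))), 0
2. not Box (p2 or (p1 and p2)), 0
3. not Box not Box (p2 or (p1 and p2)), 0
4. not (p2 or (p1 and p2)), 1
5. not p2, 1
6. not (p1 and p2), 1
7. Box (p2 or (p1 and p2)), 2
8. p2 or (p1 and p2), 0
9. p2 or (p1 and p2), 1
10. p2 or (p1 and p2), 2
11. p1 and p2, 0
12. p1, 0
13. p2, 0
14. p1 and p2, 1
15. p1, 1
16. p2, 1
Accessibility: 0R0, 0R1, 0R2, 1R0, 1R1, 1R2, 2R0, 2R1, 2R2
Branch closes: p2 and not p2 both at 1.
Every branch closes (one shown): valid in S5.

S5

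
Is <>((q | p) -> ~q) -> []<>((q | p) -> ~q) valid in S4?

Tableau for the negation ~(<>((q | p) -> ~q) -> []<>((q | p) -> ~q)):
1. ~(<>((q | p) -> ~q) -> []<>((q | p) -> ~q)), 0
2. <>((q | p) -> ~q), 0   [~->-rule on 1]
3. ~[]<>((q | p) -> ~q), 0   [~->-rule on 1]
4. (q | p) -> ~q, 1   [<>-rule on 2: fresh world 1, 0R1]
5. ~q, 1   [->-rule on 4 (branches; this branch)]
6. ~<>((q | p) -> ~q), 2   [~[]-rule on 3: fresh world 2, 0R2]
7. ~((q | p) -> ~q), 2   [~<>-rule on 6 via 2R2]
8. q | p, 2   [~->-rule on 7]
9. q, 2   [~->-rule on 7]
10. p, 2   [|-rule on 8 (branches; this branch)]
Accessibility: 0R0, 0R1, 0R2, 1R1, 2R2
The negation has an open branch (countermodel exists).

Invalid (countermodel exists)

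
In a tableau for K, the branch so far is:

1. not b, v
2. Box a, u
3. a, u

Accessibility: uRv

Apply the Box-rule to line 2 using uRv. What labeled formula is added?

a, v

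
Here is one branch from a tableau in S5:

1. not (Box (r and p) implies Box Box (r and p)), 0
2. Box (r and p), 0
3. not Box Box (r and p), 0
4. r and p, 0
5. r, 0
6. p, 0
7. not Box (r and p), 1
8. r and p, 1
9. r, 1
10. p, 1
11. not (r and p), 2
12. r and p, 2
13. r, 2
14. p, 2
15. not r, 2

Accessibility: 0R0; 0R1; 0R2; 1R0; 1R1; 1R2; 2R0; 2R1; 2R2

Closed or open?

Closed

Both r and not r appear at 2.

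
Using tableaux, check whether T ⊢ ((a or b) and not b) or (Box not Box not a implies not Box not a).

Yes, valid

Tableau for the negation not (((a or b) and not b) or (Box not Box not a implies not Box not a)):
1. not (((a or b) and not b) or (Box not Box not a implies not Box not a)), u
2. not ((a or b) and not b), u
3. not (Box not Box not a implies not Box not a), u
4. Box not Box not a, u
5. Box not a, u
6. not Box not a, u
7. not a, u
8. not (a or b), u
9. not b, u
10. a, v
11. not Box not a, v
12. not a, v
Accessibility: uRu, uRv, vRv
Branch closes: a and not a both at v.
All branches of the negation close; one closing branch shown above.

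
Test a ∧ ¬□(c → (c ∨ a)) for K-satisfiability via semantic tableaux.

1. a ∧ ¬□(c → (c ∨ a)), u
2. a, u
3. ¬□(c → (c ∨ a)), u
4. ¬(c → (c ∨ a)), v
5. c, v
6. ¬(c ∨ a), v
7. ¬c, v
8. ¬a, v
Accessibility: uRv
Branch closes: c and ¬c both at v.
(One branch shown.) All branches close.

Unsatisfiable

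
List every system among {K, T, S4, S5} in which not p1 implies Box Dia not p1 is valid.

S5-tableau for the negation not (not p1 implies Box Dia not p1):
1. not (not p1 implies Box Dia not p1), w0
2. not p1, w0
3. not Box Dia not p1, w0
4. not Dia not p1, w1
5. p1, w0
Accessibility: w0Rw0, w0Rw1, w1Rw0, w1Rw1
Branch closes: p1 and not p1 both at w0.
Every branch closes (one shown): valid in S5.
S4-tableau for the negation not (not p1 implies Box Dia not p1):
1. not (not p1 implies Box Dia not p1), w0
2. not p1, w0
3. not Box Dia not p1, w0
4. not Dia not p1, w1
5. p1, w1
Accessibility: w0Rw0, w0Rw1, w1Rw1
Complete open branch: countermodel on an S4-frame, so not valid in S4, nor in K, T (the same frame is also a K-frame and a T-frame).

S5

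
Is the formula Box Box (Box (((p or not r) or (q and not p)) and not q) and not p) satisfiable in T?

Satisfiable (open branch found)

1. Box Box (Box (((p or not r) or (q and not p)) and not q) and not p), w0
2. Box (Box (((p or not r) or (q and not p)) and not q) and not p), w0
3. Box (((p or not r) or (q and not p)) and not q) and not p, w0
4. Box (((p or not r) or (q and not p)) and not q), w0
5. not p, w0
6. ((p or not r) or (q and not p)) and not q, w0
7. (p or not r) or (q and not p), w0
8. not q, w0
9. p or not r, w0
10. not r, w0
Accessibility: w0Rw0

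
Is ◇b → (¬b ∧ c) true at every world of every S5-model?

Not valid

Tableau for the negation ¬(◇b → (¬b ∧ c)):
1. ¬(◇b → (¬b ∧ c)), 0
2. ◇b, 0
3. ¬(¬b ∧ c), 0
4. ¬c, 0
5. b, 1
Accessibility: 0R0, 0R1, 1R0, 1R1
The negation has an open branch (countermodel exists).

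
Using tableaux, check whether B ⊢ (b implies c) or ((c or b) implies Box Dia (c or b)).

Valid

Tableau for the negation not ((b implies c) or ((c or b) implies Box Dia (c or b))):
1. not ((b implies c) or ((c or b) implies Box Dia (c or b))), w0
2. not (b implies c), w0
3. not ((c or b) implies Box Dia (c or b)), w0
4. b, w0
5. not c, w0
6. c or b, w0
7. not Box Dia (c or b), w0
8. not Dia (c or b), w1
9. not (c or b), w0
10. not b, w0
Accessibility: w0Rw0, w0Rw1, w1Rw0, w1Rw1
Branch closes: b and not b both at w0.
Every branch of the negation's tableau closes; the branch above is one of them.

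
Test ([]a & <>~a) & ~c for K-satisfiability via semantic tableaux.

1. ([]a & <>~a) & ~c, 0
2. []a & <>~a, 0
3. ~c, 0
4. []a, 0
5. <>~a, 0
6. ~a, 1
7. a, 1
Accessibility: 0R1
Branch closes: a and ~a both at 1.
Every branch closes; the branch above is one of them.

Unsatisfiable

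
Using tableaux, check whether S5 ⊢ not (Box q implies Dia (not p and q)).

Not valid

Tableau for the negation Box q implies Dia (not p and q):
1. Box q implies Dia (not p and q), w0
2. Dia (not p and q), w0   [implies-rule on 1 (branches; this branch)]
3. not p and q, w1   [Dia-rule on 2: fresh world w1, w0Rw1]
4. not p, w1   [and-rule on 3]
5. q, w1   [and-rule on 3]
Accessibility: w0Rw0, w0Rw1, w1Rw0, w1Rw1
The negation has an open branch (countermodel exists).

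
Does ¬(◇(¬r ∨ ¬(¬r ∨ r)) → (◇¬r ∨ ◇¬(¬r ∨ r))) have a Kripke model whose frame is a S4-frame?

1. ¬(◇(¬r ∨ ¬(¬r ∨ r)) → (◇¬r ∨ ◇¬(¬r ∨ r))), 0
2. ◇(¬r ∨ ¬(¬r ∨ r)), 0   [¬→-rule on 1]
3. ¬(◇¬r ∨ ◇¬(¬r ∨ r)), 0   [¬→-rule on 1]
4. ¬◇¬r, 0   [¬∨-rule on 3]
5. ¬◇¬(¬r ∨ r), 0   [¬∨-rule on 3]
6. r, 0   [¬◇-rule on 4 via 0R0]
7. ¬r ∨ r, 0   [¬◇-rule on 5 via 0R0]
8. ¬r ∨ ¬(¬r ∨ r), 1   [◇-rule on 2: fresh world 1, 0R1]
9. r, 1   [¬◇-rule on 4 via 0R1]
10. ¬r ∨ r, 1   [¬◇-rule on 5 via 0R1]
11. ¬(¬r ∨ r), 1   [∨-rule on 8 (branches; this branch)]
12. ¬r, 1   [¬∨-rule on 11]
Accessibility: 0R0, 0R1, 1R1
Branch closes: r and ¬r both at 1.
Every branch closes; the branch above is one of them.

No, unsatisfiable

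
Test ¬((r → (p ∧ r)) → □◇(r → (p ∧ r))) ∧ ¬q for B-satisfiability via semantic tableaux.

No, unsatisfiable

1. ¬((r → (p ∧ r)) → □◇(r → (p ∧ r))) ∧ ¬q, w0
2. ¬((r → (p ∧ r)) → □◇(r → (p ∧ r))), w0   [∧-rule on 1]
3. ¬q, w0   [∧-rule on 1]
4. r → (p ∧ r), w0   [¬→-rule on 2]
5. ¬□◇(r → (p ∧ r)), w0   [¬→-rule on 2]
6. p ∧ r, w0   [→-rule on 4 (branches; this branch)]
7. p, w0   [∧-rule on 6]
8. r, w0   [∧-rule on 6]
9. ¬◇(r → (p ∧ r)), w1   [¬□-rule on 5: fresh world w1, w0Rw1]
10. ¬(r → (p ∧ r)), w0   [¬◇-rule on 9 via w1Rw0]
11. ¬(p ∧ r), w0   [¬→-rule on 10]
12. ¬(r → (p ∧ r)), w1   [¬◇-rule on 9 via w1Rw1]
13. r, w1   [¬→-rule on 12]
14. ¬(p ∧ r), w1   [¬→-rule on 12]
15. ¬r, w0   [¬∧-rule on 11 (branches; this branch)]
Accessibility: w0Rw0, w0Rw1, w1Rw0, w1Rw1
Branch closes: r and ¬r both at w0.
All branches of the tableau close; one closing branch shown above.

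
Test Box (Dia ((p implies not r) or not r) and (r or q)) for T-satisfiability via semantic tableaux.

Satisfiable (open branch found)

1. Box (Dia ((p implies not r) or not r) and (r or q)), 0
2. Dia ((p implies not r) or not r) and (r or q), 0   [Box-rule on 1 via 0R0]
3. Dia ((p implies not r) or not r), 0   [and-rule on 2]
4. r or q, 0   [and-rule on 2]
5. q, 0   [or-rule on 4 (branches; this branch)]
6. (p implies not r) or not r, 1   [Dia-rule on 3: fresh world 1, 0R1]
7. Dia ((p implies not r) or not r) and (r or q), 1   [Box-rule on 1 via 0R1]
8. Dia ((p implies not r) or not r), 1   [and-rule on 7]
9. r or q, 1   [and-rule on 7]
10. not r, 1   [or-rule on 6 (branches; this branch)]
11. q, 1   [or-rule on 9 (branches; this branch)]
12. (p implies not r) or not r, 2   [Dia-rule on 8: fresh world 2, 1R2]
13. not r, 2   [or-rule on 12 (branches; this branch)]
Accessibility: 0R0, 0R1, 1R1, 1R2, 2R2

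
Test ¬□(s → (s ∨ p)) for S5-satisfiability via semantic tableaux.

1. ¬□(s → (s ∨ p)), 0
2. ¬(s → (s ∨ p)), 1   [¬□-rule on 1: fresh world 1, 0R1]
3. s, 1   [¬→-rule on 2]
4. ¬(s ∨ p), 1   [¬→-rule on 2]
5. ¬s, 1   [¬∨-rule on 4]
6. ¬p, 1   [¬∨-rule on 4]
Accessibility: 0R0, 0R1, 1R0, 1R1
Branch closes: s and ¬s both at 1.
All branches of the tableau close; one closing branch shown above.

Unsatisfiable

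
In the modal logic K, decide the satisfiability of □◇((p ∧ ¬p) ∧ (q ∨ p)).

1. □◇((p ∧ ¬p) ∧ (q ∨ p)), 0

Satisfiable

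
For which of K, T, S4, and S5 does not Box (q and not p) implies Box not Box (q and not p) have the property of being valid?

S5

S5-tableau for the negation not (not Box (q and not p) implies Box not Box (q and not p)):
1. not (not Box (q and not p) implies Box not Box (q and not p)), 0
2. not Box (q and not p), 0
3. not Box not Box (q and not p), 0
4. not (q and not p), 1
5. p, 1
6. Box (q and not p), 2
7. q and not p, 0
8. q, 0
9. not p, 0
10. q and not p, 1
11. q, 1
12. not p, 1
Accessibility: 0R0, 0R1, 0R2, 1R0, 1R1, 1R2, 2R0, 2R1, 2R2
Branch closes: p and not p both at 1.
Every branch closes (one shown): valid in S5.
S4-tableau for the negation not (not Box (q and not p) implies Box not Box (q and not p)):
1. not (not Box (q and not p) implies Box not Box (q and not p)), 0
2. not Box (q and not p), 0
3. not Box not Box (q and not p), 0
4. not (q and not p), 1
5. p, 1
6. Box (q and not p), 2
7. q and not p, 2
8. q, 2
9. not p, 2
Accessibility: 0R0, 0R1, 0R2, 1R1, 2R2
Complete open branch: countermodel on an S4-frame, so not valid in S4, nor in K, T (the same frame is also a K-frame and a T-frame).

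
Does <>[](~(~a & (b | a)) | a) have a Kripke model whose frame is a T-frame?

Satisfiable

1. <>[](~(~a & (b | a)) | a), 0
2. [](~(~a & (b | a)) | a), 1
3. ~(~a & (b | a)) | a, 1
4. a, 1
Accessibility: 0R0, 0R1, 1R1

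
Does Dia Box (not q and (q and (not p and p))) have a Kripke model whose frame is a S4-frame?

No, unsatisfiable

1. Dia Box (not q and (q and (not p and p))), 0
2. Box (not q and (q and (not p and p))), 1
3. not q and (q and (not p and p)), 1
4. not q, 1
5. q and (not p and p), 1
6. q, 1
7. not p and p, 1
Accessibility: 0R0, 0R1, 1R1
Branch closes: q and not q both at 1.
All branches of the tableau close; one closing branch shown above.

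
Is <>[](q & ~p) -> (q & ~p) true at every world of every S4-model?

No, not valid

Tableau for the negation ~(<>[](q & ~p) -> (q & ~p)):
1. ~(<>[](q & ~p) -> (q & ~p)), w0
2. <>[](q & ~p), w0   [~->-rule on 1]
3. ~(q & ~p), w0   [~->-rule on 1]
4. p, w0   [~&-rule on 3 (branches; this branch)]
5. [](q & ~p), w1   [<>-rule on 2: fresh world w1, w0Rw1]
6. q & ~p, w1   [[]-rule on 5 via w1Rw1]
7. q, w1   [&-rule on 6]
8. ~p, w1   [&-rule on 6]
Accessibility: w0Rw0, w0Rw1, w1Rw1
The negation has an open branch (countermodel exists).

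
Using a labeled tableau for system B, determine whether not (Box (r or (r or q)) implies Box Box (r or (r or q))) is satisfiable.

Satisfiable

1. not (Box (r or (r or q)) implies Box Box (r or (r or q))), w0
2. Box (r or (r or q)), w0
3. not Box Box (r or (r or q)), w0
4. r or (r or q), w0
5. r or q, w0
6. q, w0
7. not Box (r or (r or q)), w1
8. r or (r or q), w1
9. r or q, w1
10. q, w1
11. not (r or (r or q)), w2
12. not r, w2
13. not (r or q), w2
14. not q, w2
Accessibility: w0Rw0, w0Rw1, w1Rw0, w1Rw1, w1Rw2, w2Rw1, w2Rw2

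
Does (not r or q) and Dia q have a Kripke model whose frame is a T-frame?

1. (not r or q) and Dia q, 0
2. not r or q, 0
3. Dia q, 0
4. q, 0
5. q, 1
Accessibility: 0R0, 0R1, 1R1

Satisfiable (open branch found)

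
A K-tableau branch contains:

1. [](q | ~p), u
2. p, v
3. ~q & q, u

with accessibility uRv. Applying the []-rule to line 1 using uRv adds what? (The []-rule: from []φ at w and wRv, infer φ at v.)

q | ~p, v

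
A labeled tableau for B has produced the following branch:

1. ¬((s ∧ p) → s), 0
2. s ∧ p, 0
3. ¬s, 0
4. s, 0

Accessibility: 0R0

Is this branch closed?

Both s and ¬s appear at 0.

Closed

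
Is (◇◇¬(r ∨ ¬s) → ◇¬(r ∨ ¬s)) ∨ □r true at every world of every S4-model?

Tableau for the negation ¬((◇◇¬(r ∨ ¬s) → ◇¬(r ∨ ¬s)) ∨ □r):
1. ¬((◇◇¬(r ∨ ¬s) → ◇¬(r ∨ ¬s)) ∨ □r), 0
2. ¬(◇◇¬(r ∨ ¬s) → ◇¬(r ∨ ¬s)), 0
3. ¬□r, 0
4. ◇◇¬(r ∨ ¬s), 0
5. ¬◇¬(r ∨ ¬s), 0
6. r ∨ ¬s, 0
7. ¬s, 0
8. ¬r, 1
9. r ∨ ¬s, 1
10. ¬s, 1
11. ◇¬(r ∨ ¬s), 2
12. r ∨ ¬s, 2
13. ¬s, 2
14. ¬(r ∨ ¬s), 3
15. ¬r, 3
16. s, 3
17. r ∨ ¬s, 3
18. ¬s, 3
Accessibility: 0R0, 0R1, 0R2, 0R3, 1R1, 2R2, 2R3, 3R3
Branch closes: s and ¬s both at 3.
Every branch of the negation's tableau closes; the branch above is one of them.

Valid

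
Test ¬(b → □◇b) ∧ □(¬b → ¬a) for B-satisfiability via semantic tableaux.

1. ¬(b → □◇b) ∧ □(¬b → ¬a), u
2. ¬(b → □◇b), u
3. □(¬b → ¬a), u
4. b, u
5. ¬□◇b, u
6. ¬b → ¬a, u
7. ¬a, u
8. ¬◇b, v
9. ¬b → ¬a, v
10. ¬b, u
Accessibility: uRu, uRv, vRu, vRv
Branch closes: b and ¬b both at u.
Every branch closes; the branch above is one of them.

Unsatisfiable (every branch closes)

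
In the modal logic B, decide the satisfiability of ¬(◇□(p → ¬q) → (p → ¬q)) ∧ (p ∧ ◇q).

Unsatisfiable (every branch closes)

1. ¬(◇□(p → ¬q) → (p → ¬q)) ∧ (p ∧ ◇q), 0
2. ¬(◇□(p → ¬q) → (p → ¬q)), 0
3. p ∧ ◇q, 0
4. ◇□(p → ¬q), 0
5. ¬(p → ¬q), 0
6. p, 0
7. ◇q, 0
8. q, 0
9. □(p → ¬q), 1
10. p → ¬q, 0
11. p → ¬q, 1
12. ¬q, 0
Accessibility: 0R0, 0R1, 1R0, 1R1
Branch closes: q and ¬q both at 0.
(One branch shown.) All branches close.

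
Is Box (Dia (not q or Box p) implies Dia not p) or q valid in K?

Tableau for the negation not (Box (Dia (not q or Box p) implies Dia not p) or q):
1. not (Box (Dia (not q or Box p) implies Dia not p) or q), 0
2. not Box (Dia (not q or Box p) implies Dia not p), 0
3. not q, 0
4. not (Dia (not q or Box p) implies Dia not p), 1
5. Dia (not q or Box p), 1
6. not Dia not p, 1
7. not q or Box p, 2
8. p, 2
9. Box p, 2
Accessibility: 0R1, 1R2
The negation has an open branch (countermodel exists).

Not valid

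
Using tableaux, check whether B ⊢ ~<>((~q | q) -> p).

Invalid (countermodel exists)

Tableau for the negation <>((~q | q) -> p):
1. <>((~q | q) -> p), 0
2. (~q | q) -> p, 1
3. p, 1
Accessibility: 0R0, 0R1, 1R0, 1R1
The negation has an open branch (countermodel exists).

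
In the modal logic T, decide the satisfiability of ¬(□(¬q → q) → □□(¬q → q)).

Yes, satisfiable

1. ¬(□(¬q → q) → □□(¬q → q)), 0
2. □(¬q → q), 0   [¬→-rule on 1]
3. ¬□□(¬q → q), 0   [¬→-rule on 1]
4. ¬q → q, 0   [□-rule on 2 via 0R0]
5. q, 0   [→-rule on 4 (branches; this branch)]
6. ¬□(¬q → q), 1   [¬□-rule on 3: fresh world 1, 0R1]
7. ¬q → q, 1   [□-rule on 2 via 0R1]
8. q, 1   [→-rule on 7 (branches; this branch)]
9. ¬(¬q → q), 2   [¬□-rule on 6: fresh world 2, 1R2]
10. ¬q, 2   [¬→-rule on 9]
Accessibility: 0R0, 0R1, 1R1, 1R2, 2R2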